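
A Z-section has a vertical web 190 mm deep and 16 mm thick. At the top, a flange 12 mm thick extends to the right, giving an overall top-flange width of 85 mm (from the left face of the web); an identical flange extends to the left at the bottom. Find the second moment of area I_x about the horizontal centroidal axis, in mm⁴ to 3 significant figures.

I_x ≈ 2.23 × 10⁷ mm⁴

Treat the section as a set of non-overlapping primitives; coordinates are from the bounding-box lower-left.
Web: 16 × 190, A = 3 040 mm², y = 95 mm, Ī = 9 145 333 mm⁴.
Top flange (beyond web): 69 × 12, A = 828 mm², y = 184 mm, Ī = 9 936 mm⁴.
Bottom flange (beyond web): 69 × 12, A = 828 mm², y = 6 mm, Ī = 9 936 mm⁴.
Centroid: ȳ = ΣA·y / ΣA = 95 mm.
Transfer each piece to the horizontal centroidal axis using Ī + A·d² with d = y − 95:
  web: d = 0 mm → contributes +9 145 333 mm⁴
  top flange (beyond web): d = 89 mm → contributes +6 568 524 mm⁴
  bottom flange (beyond web): d = -89 mm → contributes +6 568 524 mm⁴
Total I = 22 282 381 mm⁴.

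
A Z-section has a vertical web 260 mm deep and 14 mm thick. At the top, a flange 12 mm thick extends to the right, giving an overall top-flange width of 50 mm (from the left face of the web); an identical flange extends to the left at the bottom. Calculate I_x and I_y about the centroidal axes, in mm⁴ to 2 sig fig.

I_x ≈ 3.4 × 10⁷ mm⁴, I_y ≈ 6.9 × 10⁵ mm⁴

Split into non-overlapping primitives; take the origin at the lower-left of the bounding box.
Web: 14 × 260, A = 3 640 mm², y = 130 mm, Ī = 20 505 333 mm⁴.
Top flange (beyond web): 36 × 12, A = 432 mm², y = 254 mm, Ī = 5 184 mm⁴.
Bottom flange (beyond web): 36 × 12, A = 432 mm², y = 6 mm, Ī = 5 184 mm⁴.
Centroid: ȳ = ΣA·y / ΣA = 130 mm.
Transfer each piece to the centroidal x-axis using Ī + A·d² with d = y − 130:
  web: d = 0 mm → contributes +20 505 333 mm⁴
  top flange (beyond web): d = 124 mm → contributes +6 647 616 mm⁴
  bottom flange (beyond web): d = -124 mm → contributes +6 647 616 mm⁴
Total I = 33 800 565 mm⁴.
For the y-axis: x̄ = 43 mm.
Repeating about the centroidal y-axis gives I_y = 692 765 mm⁴.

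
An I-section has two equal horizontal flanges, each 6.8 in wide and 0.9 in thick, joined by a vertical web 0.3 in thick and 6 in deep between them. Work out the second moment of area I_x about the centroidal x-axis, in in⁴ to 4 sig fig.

Break the section into simple shapes (no overlaps), measuring from the bottom-left corner of the bounding box.
Bottom flange: 6.8 × 0.9, A = 6.12 in², y = 0.45 in, Ī = 0.4131 in⁴.
Web: 0.3 × 6, A = 1.8 in², y = 3.9 in, Ī = 5.4 in⁴.
Top flange: 6.8 × 0.9, A = 6.12 in², y = 7.35 in, Ī = 0.4131 in⁴.
By symmetry the centroid is at mid-height, ȳ = 3.9 in.
Transfer each piece to the centroidal x-axis using Ī + A·d² with d = y − 3.9:
  bottom flange: d = -3.45 in → contributes +73.2564 in⁴
  web: d = 0 in → contributes +5.4 in⁴
  top flange: d = 3.45 in → contributes +73.2564 in⁴
Total I = 151.913 in⁴.

I_x ≈ 151.9 in⁴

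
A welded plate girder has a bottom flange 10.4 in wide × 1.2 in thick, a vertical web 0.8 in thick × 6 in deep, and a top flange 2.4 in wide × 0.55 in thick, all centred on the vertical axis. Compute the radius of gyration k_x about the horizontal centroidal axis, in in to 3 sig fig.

Treat the section as a set of non-overlapping primitives; coordinates are from the bounding-box lower-left.
Bottom plate: 10.4 × 1.2, A = 12.48 in², y = 0.6 in, Ī = 1.4976 in⁴.
Web plate: 0.8 × 6, A = 4.8 in², y = 4.2 in, Ī = 14.4 in⁴.
Top plate: 2.4 × 0.55, A = 1.32 in², y = 7.475 in, Ī = 0.033275 in⁴.
Centroid: ȳ = ΣA·y / ΣA = 2.0169 in.
Transfer each piece to the horizontal centroidal axis using Ī + A·d² with d = y − 2.0169:
  bottom plate: d = -1.4169 in → contributes +26.554 in⁴
  web plate: d = 2.1831 in → contributes +37.276 in⁴
  top plate: d = 5.4581 in → contributes +39.357 in⁴
Total I = 103.19 in⁴.
Radius of gyration: k = √(I/A) = √(103.19 / 18.6) = 2.3553 in.

k_x ≈ 2.36 in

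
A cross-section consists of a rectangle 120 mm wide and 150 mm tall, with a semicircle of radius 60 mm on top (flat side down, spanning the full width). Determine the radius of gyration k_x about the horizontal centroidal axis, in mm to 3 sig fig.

k_x ≈ 57.6 mm

Break the section into simple shapes (no overlaps), measuring from the bottom-left corner of the bounding box.
Rectangular body: 120 × 150, A = 18 000 mm², y = 75 mm, Ī = 33 750 000 mm⁴.
Semicircular cap: semicircle r = 60, A = 5654.9 mm², y = 175.46 mm, Ī = 1 422 450 mm⁴.
Centroid: ȳ = ΣA·y / ΣA = 99.017 mm.
Transfer each piece to the horizontal centroidal axis using Ī + A·d² with d = y − 99.017:
  rectangular body: d = -24.017 mm → contributes +44 132 550 mm⁴
  semicircular cap: d = 76.448 mm → contributes +34 471 132 mm⁴
Total I = 78 603 682 mm⁴.
Radius of gyration: k = √(I/A) = √(78 603 682 / 23 655) = 57.645 mm.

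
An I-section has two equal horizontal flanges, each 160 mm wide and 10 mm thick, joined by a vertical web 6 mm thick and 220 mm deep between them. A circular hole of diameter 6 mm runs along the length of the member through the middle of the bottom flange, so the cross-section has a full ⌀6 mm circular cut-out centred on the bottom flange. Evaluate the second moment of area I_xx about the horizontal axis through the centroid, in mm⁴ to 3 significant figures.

Break the section into simple shapes (no overlaps), measuring from the bottom-left corner of the bounding box.
Bottom flange: 160 × 10, A = 1 600 mm², y = 5 mm, Ī = 13 333 mm⁴.
Web: 6 × 220, A = 1 320 mm², y = 120 mm, Ī = 5 324 000 mm⁴.
Top flange: 160 × 10, A = 1 600 mm², y = 235 mm, Ī = 13 333 mm⁴.
Hole (subtracted): ⌀6, A = 28.274 mm², y = 5 mm, Ī = 63.617 mm⁴.
Centroid: ȳ = ΣA·y / ΣA = 120.72 mm.
Transfer each piece to the horizontal axis through the centroid using Ī + A·d² with d = y − 120.72:
  bottom flange: d = -115.72 mm → contributes +21 440 566 mm⁴
  web: d = -0.7239 mm → contributes +5 324 692 mm⁴
  top flange: d = 114.28 mm → contributes +20 907 778 mm⁴
  hole: d = -115.72 mm → contributes −378 714 mm⁴
Total I = 47 294 321 mm⁴.

I_xx ≈ 4.73 × 10⁷ mm⁴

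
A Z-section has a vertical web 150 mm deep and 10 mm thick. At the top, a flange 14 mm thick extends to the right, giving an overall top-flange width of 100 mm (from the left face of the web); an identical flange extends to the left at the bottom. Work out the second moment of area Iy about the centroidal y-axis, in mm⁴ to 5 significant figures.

Treat the section as a set of non-overlapping primitives; coordinates are from the bounding-box lower-left.
Web: 10 × 150, A = 1 500 mm², x = 95 mm, Ī = 12 500 mm⁴.
Top flange (beyond web): 90 × 14, A = 1 260 mm², x = 145 mm, Ī = 850 500 mm⁴.
Bottom flange (beyond web): 90 × 14, A = 1 260 mm², x = 45 mm, Ī = 850 500 mm⁴.
Centroid: x̄ = ΣA·x / ΣA = 95 mm.
Transfer each piece to the centroidal y-axis using Ī + A·d² with d = x − 95:
  web: d = 0 mm → contributes +12 500 mm⁴
  top flange (beyond web): d = 50 mm → contributes +4 000 500 mm⁴
  bottom flange (beyond web): d = -50 mm → contributes +4 000 500 mm⁴
Total I = 8 013 500 mm⁴.

Iy ≈ 8.0135 × 10⁶ mm⁴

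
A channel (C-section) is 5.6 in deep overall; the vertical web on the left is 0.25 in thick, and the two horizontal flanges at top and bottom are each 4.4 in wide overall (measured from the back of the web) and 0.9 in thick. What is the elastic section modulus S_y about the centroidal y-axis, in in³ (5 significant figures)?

S_y ≈ 6.7850 in³

Decompose the section into non-overlapping parts with the origin at the bottom-left of its bounding rectangle.
Web: 0.25 × 5.6, A = 1.4 in², x = 0.125 in, Ī = 0.007291667 in⁴.
Top flange (beyond web): 4.15 × 0.9, A = 3.735 in², x = 2.325 in, Ī = 5.360503 in⁴.
Bottom flange (beyond web): 4.15 × 0.9, A = 3.735 in², x = 2.325 in, Ī = 5.360503 in⁴.
Centroid: x̄ = ΣA·x / ΣA = 1.977762 in.
Transfer each piece to the centroidal y-axis using Ī + A·d² with d = x − 1.977762:
  web: d = -1.852762 in → contributes +4.81311 in⁴
  top flange (beyond web): d = 0.3472379 in → contributes +5.810848 in⁴
  bottom flange (beyond web): d = 0.3472379 in → contributes +5.810848 in⁴
Total I = 16.43481 in⁴.
Extreme fibre distance c = 2.422238 in; S = I/c = 6.784967 in³.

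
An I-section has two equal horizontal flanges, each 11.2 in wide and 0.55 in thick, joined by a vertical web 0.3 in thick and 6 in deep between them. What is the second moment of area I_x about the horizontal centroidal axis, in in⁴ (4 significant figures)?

I_x ≈ 137.9 in⁴

Decompose the section into non-overlapping parts with the origin at the bottom-left of its bounding rectangle.
Bottom flange: 11.2 × 0.55, A = 6.16 in², y = 0.275 in, Ī = 0.155283 in⁴.
Web: 0.3 × 6, A = 1.8 in², y = 3.55 in, Ī = 5.4 in⁴.
Top flange: 11.2 × 0.55, A = 6.16 in², y = 6.825 in, Ī = 0.155283 in⁴.
By symmetry the centroid is at mid-height, ȳ = 3.55 in.
Transfer each piece to the horizontal centroidal axis using Ī + A·d² with d = y − 3.55:
  bottom flange: d = -3.275 in → contributes +66.2251 in⁴
  web: d = 0 in → contributes +5.4 in⁴
  top flange: d = 3.275 in → contributes +66.2251 in⁴
Total I = 137.85 in⁴.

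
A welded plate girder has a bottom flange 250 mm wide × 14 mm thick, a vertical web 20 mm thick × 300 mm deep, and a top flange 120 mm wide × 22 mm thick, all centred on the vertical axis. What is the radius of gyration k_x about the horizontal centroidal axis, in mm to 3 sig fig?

k_x ≈ 128 mm

Decompose the section into non-overlapping parts with the origin at the bottom-left of its bounding rectangle.
Bottom plate: 250 × 14, A = 3 500 mm², y = 7 mm, Ī = 57 167 mm⁴.
Web plate: 20 × 300, A = 6 000 mm², y = 164 mm, Ī = 45 000 000 mm⁴.
Top plate: 120 × 22, A = 2 640 mm², y = 325 mm, Ī = 106 480 mm⁴.
Centroid: ȳ = ΣA·y / ΣA = 153.75 mm.
Transfer each piece to the horizontal centroidal axis using Ī + A·d² with d = y − 153.75:
  bottom plate: d = -146.75 mm → contributes +75 429 520 mm⁴
  web plate: d = 10.252 mm → contributes +45 630 628 mm⁴
  top plate: d = 171.25 mm → contributes +77 530 467 mm⁴
Total I = 198 590 615 mm⁴.
Radius of gyration: k = √(I/A) = √(198 590 615 / 12 140) = 127.9 mm.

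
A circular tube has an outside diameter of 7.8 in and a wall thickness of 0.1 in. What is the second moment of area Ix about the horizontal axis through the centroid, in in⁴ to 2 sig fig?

Ix ≈ 18 in⁴

Split into non-overlapping primitives; take the origin at the lower-left of the bounding box.
Outer circle: ⌀7.8, A = 47.78 in², y = 3.9 in, Ī = 181.7 in⁴.
Bore (subtracted): ⌀7.6, A = 45.36 in², y = 3.9 in, Ī = 163.8 in⁴.
By symmetry the centroid is at mid-height, ȳ = 3.9 in.
All pieces are centred on the horizontal axis through the centroid, so I = ΣĪ (holes subtracted) = 17.93 in⁴.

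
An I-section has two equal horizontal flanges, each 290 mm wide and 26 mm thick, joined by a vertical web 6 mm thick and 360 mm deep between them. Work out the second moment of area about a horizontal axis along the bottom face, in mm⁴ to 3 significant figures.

Break the section into simple shapes (no overlaps), measuring from the bottom-left corner of the bounding box.
Bottom flange: 290 × 26, A = 7 540 mm², y = 13 mm, Ī = 424 753 mm⁴.
Web: 6 × 360, A = 2 160 mm², y = 206 mm, Ī = 23 328 000 mm⁴.
Top flange: 290 × 26, A = 7 540 mm², y = 399 mm, Ī = 424 753 mm⁴.
Transfer each piece to the bottom edge using Ī + A·d² with d = y − 0:
  bottom flange: d = 13 mm → contributes +1 699 013 mm⁴
  web: d = 206 mm → contributes +114 989 760 mm⁴
  top flange: d = 399 mm → contributes +1 200 800 293 mm⁴
Total I = 1 317 489 067 mm⁴.

I_base ≈ 1.32 × 10⁹ mm⁴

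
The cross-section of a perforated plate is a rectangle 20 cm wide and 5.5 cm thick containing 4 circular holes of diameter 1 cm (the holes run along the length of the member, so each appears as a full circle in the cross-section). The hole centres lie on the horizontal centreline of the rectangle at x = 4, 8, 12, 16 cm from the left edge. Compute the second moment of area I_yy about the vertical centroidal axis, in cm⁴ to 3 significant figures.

I_yy ≈ 3600 cm⁴

Treat the section as a set of non-overlapping primitives; coordinates are from the bounding-box lower-left.
Plate: 20 × 5.5, A = 110 cm², x = 10 cm, Ī = 3666.7 cm⁴.
Hole 1 (subtracted): ⌀1, A = 0.7854 cm², x = 4 cm, Ī = 0.049087 cm⁴.
Hole 2 (subtracted): ⌀1, A = 0.7854 cm², x = 8 cm, Ī = 0.049087 cm⁴.
Hole 3 (subtracted): ⌀1, A = 0.7854 cm², x = 12 cm, Ī = 0.049087 cm⁴.
Hole 4 (subtracted): ⌀1, A = 0.7854 cm², x = 16 cm, Ī = 0.049087 cm⁴.
By symmetry the centroid is at mid-width, x̄ = 10 cm.
Transfer each piece to the vertical centroidal axis using Ī + A·d² with d = x − 10:
  plate: d = 0 cm → contributes +3666.7 cm⁴
  hole 1: d = -6 cm → contributes −28.323 cm⁴
  hole 2: d = -2 cm → contributes −3.1907 cm⁴
  hole 3: d = 2 cm → contributes −3.1907 cm⁴
  hole 4: d = 6 cm → contributes −28.323 cm⁴
Total I = 3603.6 cm⁴.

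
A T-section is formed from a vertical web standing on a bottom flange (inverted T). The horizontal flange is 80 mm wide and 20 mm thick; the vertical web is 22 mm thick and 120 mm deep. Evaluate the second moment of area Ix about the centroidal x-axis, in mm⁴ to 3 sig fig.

Ix ≈ 8.10 × 10⁶ mm⁴

Decompose the section into non-overlapping parts with the origin at the bottom-left of its bounding rectangle.
Flange: 80 × 20, A = 1 600 mm², y = 10 mm, Ī = 53 333 mm⁴.
Web: 22 × 120, A = 2 640 mm², y = 80 mm, Ī = 3 168 000 mm⁴.
Centroid: ȳ = ΣA·y / ΣA = 53.585 mm.
Transfer each piece to the centroidal x-axis using Ī + A·d² with d = y − 53.585:
  flange: d = -43.585 mm → contributes +3 092 764 mm⁴
  web: d = 26.415 mm → contributes +5 010 079 mm⁴
Total I = 8 102 843 mm⁴.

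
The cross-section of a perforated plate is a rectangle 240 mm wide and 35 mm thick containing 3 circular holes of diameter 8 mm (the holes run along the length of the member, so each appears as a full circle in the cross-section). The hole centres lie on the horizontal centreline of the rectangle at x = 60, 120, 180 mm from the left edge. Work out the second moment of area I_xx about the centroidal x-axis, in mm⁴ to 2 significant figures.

Split into non-overlapping primitives; take the origin at the lower-left of the bounding box.
Plate: 240 × 35, A = 8 400 mm², y = 17.5 mm, Ī = 857 500 mm⁴.
Hole 1 (subtracted): ⌀8, A = 50.27 mm², y = 17.5 mm, Ī = 201.1 mm⁴.
Hole 2 (subtracted): ⌀8, A = 50.27 mm², y = 17.5 mm, Ī = 201.1 mm⁴.
Hole 3 (subtracted): ⌀8, A = 50.27 mm², y = 17.5 mm, Ī = 201.1 mm⁴.
By symmetry the centroid is at mid-height, ȳ = 17.5 mm.
All pieces are centred on the centroidal x-axis, so I = ΣĪ (holes subtracted) = 856 897 mm⁴.

I_xx ≈ 8.6 × 10⁵ mm⁴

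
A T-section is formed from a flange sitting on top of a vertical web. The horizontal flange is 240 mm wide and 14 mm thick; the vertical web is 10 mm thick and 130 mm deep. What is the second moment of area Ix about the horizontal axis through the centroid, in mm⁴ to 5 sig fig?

Break the section into simple shapes (no overlaps), measuring from the bottom-left corner of the bounding box.
Flange: 240 × 14, A = 3 360 mm², y = 137 mm, Ī = 54 880 mm⁴.
Web: 10 × 130, A = 1 300 mm², y = 65 mm, Ī = 1 830 833 mm⁴.
Centroid: ȳ = ΣA·y / ΣA = 116.9142 mm.
Transfer each piece to the horizontal axis through the centroid using Ī + A·d² with d = y − 116.9142:
  flange: d = 20.08584 mm → contributes +1 410 441 mm⁴
  web: d = -51.91416 mm → contributes +5 334 438 mm⁴
Total I = 6 744 879 mm⁴.

Ix ≈ 6.7449 × 10⁶ mm⁴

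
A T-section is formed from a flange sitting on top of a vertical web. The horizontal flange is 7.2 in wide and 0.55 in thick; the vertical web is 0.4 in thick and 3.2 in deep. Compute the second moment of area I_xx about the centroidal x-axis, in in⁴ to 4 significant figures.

Decompose the section into non-overlapping parts with the origin at the bottom-left of its bounding rectangle.
Flange: 7.2 × 0.55, A = 3.96 in², y = 3.475 in, Ī = 0.099825 in⁴.
Web: 0.4 × 3.2, A = 1.28 in², y = 1.6 in, Ī = 1.09227 in⁴.
Centroid: ȳ = ΣA·y / ΣA = 3.01698 in.
Transfer each piece to the centroidal x-axis using Ī + A·d² with d = y − 3.01698:
  flange: d = 0.458015 in → contributes +0.930546 in⁴
  web: d = -1.41698 in → contributes +3.66231 in⁴
Total I = 4.59286 in⁴.

I_xx ≈ 4.593 in⁴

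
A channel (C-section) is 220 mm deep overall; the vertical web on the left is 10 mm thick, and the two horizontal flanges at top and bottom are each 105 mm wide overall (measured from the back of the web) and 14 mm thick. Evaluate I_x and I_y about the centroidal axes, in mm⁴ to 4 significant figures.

Treat the section as a set of non-overlapping primitives; coordinates are from the bounding-box lower-left.
Web: 10 × 220, A = 2 200 mm², y = 110 mm, Ī = 8 873 333 mm⁴.
Top flange (beyond web): 95 × 14, A = 1 330 mm², y = 213 mm, Ī = 21723.3 mm⁴.
Bottom flange (beyond web): 95 × 14, A = 1 330 mm², y = 7 mm, Ī = 21723.3 mm⁴.
By symmetry the centroid is at mid-height, ȳ = 110 mm.
Transfer each piece to the centroidal x-axis using Ī + A·d² with d = y − 110:
  web: d = 0 mm → contributes +8 873 333 mm⁴
  top flange (beyond web): d = 103 mm → contributes +14 131 693 mm⁴
  bottom flange (beyond web): d = -103 mm → contributes +14 131 693 mm⁴
Total I = 37 136 720 mm⁴.
For the y-axis: x̄ = 33.7346 mm.
Repeating about the centroidal y-axis gives I_y = 5 337 718 mm⁴.

I_x ≈ 3.714 × 10⁷ mm⁴, I_y ≈ 5.338 × 10⁶ mm⁴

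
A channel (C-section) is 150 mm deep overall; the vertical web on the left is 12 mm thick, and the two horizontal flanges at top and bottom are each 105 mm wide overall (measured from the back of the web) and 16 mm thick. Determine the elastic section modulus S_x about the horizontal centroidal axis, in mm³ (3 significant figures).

Split into non-overlapping primitives; take the origin at the lower-left of the bounding box.
Web: 12 × 150, A = 1 800 mm², y = 75 mm, Ī = 3 375 000 mm⁴.
Top flange (beyond web): 93 × 16, A = 1 488 mm², y = 142 mm, Ī = 31 744 mm⁴.
Bottom flange (beyond web): 93 × 16, A = 1 488 mm², y = 8 mm, Ī = 31 744 mm⁴.
By symmetry the centroid is at mid-height, ȳ = 75 mm.
Transfer each piece to the horizontal centroidal axis using Ī + A·d² with d = y − 75:
  web: d = 0 mm → contributes +3 375 000 mm⁴
  top flange (beyond web): d = 67 mm → contributes +6 711 376 mm⁴
  bottom flange (beyond web): d = -67 mm → contributes +6 711 376 mm⁴
Total I = 16 797 752 mm⁴.
Extreme fibre distance c = 75 mm; S = I/c = 223 970 mm³.

S_x ≈ 2.24 × 10⁵ mm³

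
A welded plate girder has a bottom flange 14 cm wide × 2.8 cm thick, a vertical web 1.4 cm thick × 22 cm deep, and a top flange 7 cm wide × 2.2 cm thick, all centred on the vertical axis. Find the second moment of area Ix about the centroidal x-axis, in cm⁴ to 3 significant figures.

Decompose the section into non-overlapping parts with the origin at the bottom-left of its bounding rectangle.
Bottom plate: 14 × 2.8, A = 39.2 cm², y = 1.4 cm, Ī = 25.611 cm⁴.
Web plate: 1.4 × 22, A = 30.8 cm², y = 13.8 cm, Ī = 1242.3 cm⁴.
Top plate: 7 × 2.2, A = 15.4 cm², y = 25.9 cm, Ī = 6.2113 cm⁴.
Centroid: ȳ = ΣA·y / ΣA = 10.29 cm.
Transfer each piece to the centroidal x-axis using Ī + A·d² with d = y − 10.29:
  bottom plate: d = -8.8902 cm → contributes +3123.8 cm⁴
  web plate: d = 3.5098 cm → contributes +1621.7 cm⁴
  top plate: d = 15.61 cm → contributes +3758.7 cm⁴
Total I = 8504.2 cm⁴.

Ix ≈ 8500 cm⁴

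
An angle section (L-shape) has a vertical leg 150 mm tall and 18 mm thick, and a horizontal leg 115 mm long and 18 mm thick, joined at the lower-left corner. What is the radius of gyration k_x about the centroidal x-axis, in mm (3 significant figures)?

k_x ≈ 46.8 mm

Break the section into simple shapes (no overlaps), measuring from the bottom-left corner of the bounding box.
Vertical leg: 18 × 150, A = 2 700 mm², y = 75 mm, Ī = 5 062 500 mm⁴.
Horizontal leg (remainder): 97 × 18, A = 1 746 mm², y = 9 mm, Ī = 47 142 mm⁴.
Centroid: ȳ = ΣA·y / ΣA = 49.081 mm.
Transfer each piece to the centroidal x-axis using Ī + A·d² with d = y − 49.081:
  vertical leg: d = 25.919 mm → contributes +6 876 349 mm⁴
  horizontal leg (remainder): d = -40.081 mm → contributes +2 852 064 mm⁴
Total I = 9 728 413 mm⁴.
Radius of gyration: k = √(I/A) = √(9 728 413 / 4 446) = 46.777 mm.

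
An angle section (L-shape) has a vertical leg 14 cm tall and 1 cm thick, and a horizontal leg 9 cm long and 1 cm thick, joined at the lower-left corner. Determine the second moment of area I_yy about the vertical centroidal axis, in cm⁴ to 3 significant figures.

I_yy ≈ 147 cm⁴

Decompose the section into non-overlapping parts with the origin at the bottom-left of its bounding rectangle.
Vertical leg: 1 × 14, A = 14 cm², x = 0.5 cm, Ī = 1.1667 cm⁴.
Horizontal leg (remainder): 8 × 1, A = 8 cm², x = 5 cm, Ī = 42.667 cm⁴.
Centroid: x̄ = ΣA·x / ΣA = 2.1364 cm.
Transfer each piece to the vertical centroidal axis using Ī + A·d² with d = x − 2.1364:
  vertical leg: d = -1.6364 cm → contributes +38.654 cm⁴
  horizontal leg (remainder): d = 2.8636 cm → contributes +108.27 cm⁴
Total I = 146.92 cm⁴.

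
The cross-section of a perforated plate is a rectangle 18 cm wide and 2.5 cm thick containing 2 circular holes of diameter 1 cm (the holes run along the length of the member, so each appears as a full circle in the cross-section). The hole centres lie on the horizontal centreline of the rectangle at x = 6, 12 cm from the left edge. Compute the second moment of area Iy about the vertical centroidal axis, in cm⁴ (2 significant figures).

Break the section into simple shapes (no overlaps), measuring from the bottom-left corner of the bounding box.
Plate: 18 × 2.5, A = 45 cm², x = 9 cm, Ī = 1 215 cm⁴.
Hole 1 (subtracted): ⌀1, A = 0.7854 cm², x = 6 cm, Ī = 0.04909 cm⁴.
Hole 2 (subtracted): ⌀1, A = 0.7854 cm², x = 12 cm, Ī = 0.04909 cm⁴.
By symmetry the centroid is at mid-width, x̄ = 9 cm.
Transfer each piece to the vertical centroidal axis using Ī + A·d² with d = x − 9:
  plate: d = 0 cm → contributes +1 215 cm⁴
  hole 1: d = -3 cm → contributes −7.118 cm⁴
  hole 2: d = 3 cm → contributes −7.118 cm⁴
Total I = 1 201 cm⁴.

Iy ≈ 1200 cm⁴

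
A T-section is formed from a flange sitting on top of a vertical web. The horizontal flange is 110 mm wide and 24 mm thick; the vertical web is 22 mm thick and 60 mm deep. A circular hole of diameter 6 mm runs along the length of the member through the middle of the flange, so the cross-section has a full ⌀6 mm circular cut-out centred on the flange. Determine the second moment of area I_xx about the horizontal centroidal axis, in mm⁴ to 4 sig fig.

Split into non-overlapping primitives; take the origin at the lower-left of the bounding box.
Flange: 110 × 24, A = 2 640 mm², y = 72 mm, Ī = 126 720 mm⁴.
Web: 22 × 60, A = 1 320 mm², y = 30 mm, Ī = 396 000 mm⁴.
Hole (subtracted): ⌀6, A = 28.2743 mm², y = 72 mm, Ī = 63.6173 mm⁴.
Centroid: ȳ = ΣA·y / ΣA = 57.8993 mm.
Transfer each piece to the horizontal centroidal axis using Ī + A·d² with d = y − 57.8993:
  flange: d = 14.1007 mm → contributes +651 629 mm⁴
  web: d = -27.8993 mm → contributes +1 423 451 mm⁴
  hole: d = 14.1007 mm → contributes −5685.38 mm⁴
Total I = 2 069 395 mm⁴.

I_xx ≈ 2.069 × 10⁶ mm⁴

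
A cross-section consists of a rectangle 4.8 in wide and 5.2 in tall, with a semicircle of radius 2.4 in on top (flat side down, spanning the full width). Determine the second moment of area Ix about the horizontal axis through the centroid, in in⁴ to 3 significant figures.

Ix ≈ 147 in⁴

Decompose the section into non-overlapping parts with the origin at the bottom-left of its bounding rectangle.
Rectangular body: 4.8 × 5.2, A = 24.96 in², y = 2.6 in, Ī = 56.243 in⁴.
Semicircular cap: semicircle r = 2.4, A = 9.0478 in², y = 6.2186 in, Ī = 3.6415 in⁴.
Centroid: ȳ = ΣA·y / ΣA = 3.5627 in.
Transfer each piece to the horizontal axis through the centroid using Ī + A·d² with d = y − 3.5627:
  rectangular body: d = -0.96273 in → contributes +79.377 in⁴
  semicircular cap: d = 2.6559 in → contributes +67.461 in⁴
Total I = 146.84 in⁴.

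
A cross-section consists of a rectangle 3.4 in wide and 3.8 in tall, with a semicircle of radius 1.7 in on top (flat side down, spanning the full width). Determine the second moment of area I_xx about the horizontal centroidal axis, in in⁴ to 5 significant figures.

I_xx ≈ 39.550 in⁴

Break the section into simple shapes (no overlaps), measuring from the bottom-left corner of the bounding box.
Rectangular body: 3.4 × 3.8, A = 12.92 in², y = 1.9 in, Ī = 15.54707 in⁴.
Semicircular cap: semicircle r = 1.7, A = 4.539601 in², y = 4.521502 in, Ī = 0.9167011 in⁴.
Centroid: ȳ = ΣA·y / ΣA = 2.581606 in.
Transfer each piece to the horizontal centroidal axis using Ī + A·d² with d = y − 2.581606:
  rectangular body: d = -0.6816064 in → contributes +21.54953 in⁴
  semicircular cap: d = 1.939896 in → contributes +18.00011 in⁴
Total I = 39.54965 in⁴.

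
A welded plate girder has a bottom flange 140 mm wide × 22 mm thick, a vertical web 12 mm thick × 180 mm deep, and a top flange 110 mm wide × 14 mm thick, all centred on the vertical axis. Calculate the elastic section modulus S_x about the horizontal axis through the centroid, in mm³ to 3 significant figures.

Treat the section as a set of non-overlapping primitives; coordinates are from the bounding-box lower-left.
Bottom plate: 140 × 22, A = 3 080 mm², y = 11 mm, Ī = 124 227 mm⁴.
Web plate: 12 × 180, A = 2 160 mm², y = 112 mm, Ī = 5 832 000 mm⁴.
Top plate: 110 × 14, A = 1 540 mm², y = 209 mm, Ī = 25 153 mm⁴.
Centroid: ȳ = ΣA·y / ΣA = 88.15 mm.
Transfer each piece to the horizontal axis through the centroid using Ī + A·d² with d = y − 88.15:
  bottom plate: d = -77.15 mm → contributes +18 456 974 mm⁴
  web plate: d = 23.85 mm → contributes +7 060 611 mm⁴
  top plate: d = 120.85 mm → contributes +22 516 261 mm⁴
Total I = 48 033 847 mm⁴.
Extreme fibre distance c = 127.85 mm; S = I/c = 375 706 mm³.

S_x ≈ 3.76 × 10⁵ mm³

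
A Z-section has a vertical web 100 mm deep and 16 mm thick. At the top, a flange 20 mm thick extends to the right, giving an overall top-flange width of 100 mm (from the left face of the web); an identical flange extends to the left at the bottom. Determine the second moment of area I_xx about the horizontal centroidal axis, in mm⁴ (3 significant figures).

I_xx ≈ 6.82 × 10⁶ mm⁴

Break the section into simple shapes (no overlaps), measuring from the bottom-left corner of the bounding box.
Web: 16 × 100, A = 1 600 mm², y = 50 mm, Ī = 1 333 333 mm⁴.
Top flange (beyond web): 84 × 20, A = 1 680 mm², y = 90 mm, Ī = 56 000 mm⁴.
Bottom flange (beyond web): 84 × 20, A = 1 680 mm², y = 10 mm, Ī = 56 000 mm⁴.
Centroid: ȳ = ΣA·y / ΣA = 50 mm.
Transfer each piece to the horizontal centroidal axis using Ī + A·d² with d = y − 50:
  web: d = 0 mm → contributes +1 333 333 mm⁴
  top flange (beyond web): d = 40 mm → contributes +2 744 000 mm⁴
  bottom flange (beyond web): d = -40 mm → contributes +2 744 000 mm⁴
Total I = 6 821 333 mm⁴.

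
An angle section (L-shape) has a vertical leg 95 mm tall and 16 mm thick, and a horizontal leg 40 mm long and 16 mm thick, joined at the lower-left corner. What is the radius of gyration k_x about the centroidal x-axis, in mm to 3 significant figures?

k_x ≈ 29.3 mm

Decompose the section into non-overlapping parts with the origin at the bottom-left of its bounding rectangle.
Vertical leg: 16 × 95, A = 1 520 mm², y = 47.5 mm, Ī = 1 143 167 mm⁴.
Horizontal leg (remainder): 24 × 16, A = 384 mm², y = 8 mm, Ī = 8 192 mm⁴.
Centroid: ȳ = ΣA·y / ΣA = 39.534 mm.
Transfer each piece to the centroidal x-axis using Ī + A·d² with d = y − 39.534:
  vertical leg: d = 7.9664 mm → contributes +1 239 631 mm⁴
  horizontal leg (remainder): d = -31.534 mm → contributes +390 030 mm⁴
Total I = 1 629 661 mm⁴.
Radius of gyration: k = √(I/A) = √(1 629 661 / 1 904) = 29.256 mm.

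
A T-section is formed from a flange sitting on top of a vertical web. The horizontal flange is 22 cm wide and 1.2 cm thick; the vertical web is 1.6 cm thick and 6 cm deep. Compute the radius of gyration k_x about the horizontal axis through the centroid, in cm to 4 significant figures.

k_x ≈ 1.850 cm

Split into non-overlapping primitives; take the origin at the lower-left of the bounding box.
Flange: 22 × 1.2, A = 26.4 cm², y = 6.6 cm, Ī = 3.168 cm⁴.
Web: 1.6 × 6, A = 9.6 cm², y = 3 cm, Ī = 28.8 cm⁴.
Centroid: ȳ = ΣA·y / ΣA = 5.64 cm.
Transfer each piece to the horizontal axis through the centroid using Ī + A·d² with d = y − 5.64:
  flange: d = 0.96 cm → contributes +27.4982 cm⁴
  web: d = -2.64 cm → contributes +95.7082 cm⁴
Total I = 123.206 cm⁴.
Radius of gyration: k = √(I/A) = √(123.206 / 36) = 1.84997 cm.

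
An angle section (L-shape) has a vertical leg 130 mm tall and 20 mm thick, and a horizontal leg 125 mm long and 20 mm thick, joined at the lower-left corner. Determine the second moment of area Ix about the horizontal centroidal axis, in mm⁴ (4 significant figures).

Decompose the section into non-overlapping parts with the origin at the bottom-left of its bounding rectangle.
Vertical leg: 20 × 130, A = 2 600 mm², y = 65 mm, Ī = 3 661 667 mm⁴.
Horizontal leg (remainder): 105 × 20, A = 2 100 mm², y = 10 mm, Ī = 70 000 mm⁴.
Centroid: ȳ = ΣA·y / ΣA = 40.4255 mm.
Transfer each piece to the horizontal centroidal axis using Ī + A·d² with d = y − 40.4255:
  vertical leg: d = 24.5745 mm → contributes +5 231 818 mm⁴
  horizontal leg (remainder): d = -30.4255 mm → contributes +2 013 997 mm⁴
Total I = 7 245 816 mm⁴.

Ix ≈ 7.246 × 10⁶ mm⁴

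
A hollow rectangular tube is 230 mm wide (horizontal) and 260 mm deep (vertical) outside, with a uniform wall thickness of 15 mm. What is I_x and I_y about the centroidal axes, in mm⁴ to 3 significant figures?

I_x ≈ 1.34 × 10⁸ mm⁴, I_y ≈ 1.10 × 10⁸ mm⁴

Break the section into simple shapes (no overlaps), measuring from the bottom-left corner of the bounding box.
Outer rectangle: 230 × 260, A = 59 800 mm², y = 130 mm, Ī = 336 873 333 mm⁴.
Inner void (subtracted): 200 × 230, A = 46 000 mm², y = 130 mm, Ī = 202 783 333 mm⁴.
By symmetry the centroid is at mid-height, ȳ = 130 mm.
All pieces are centred on the centroidal x-axis, so I = ΣĪ (holes subtracted) = 134 090 000 mm⁴.
Repeating about the centroidal y-axis gives I_y = 110 285 000 mm⁴.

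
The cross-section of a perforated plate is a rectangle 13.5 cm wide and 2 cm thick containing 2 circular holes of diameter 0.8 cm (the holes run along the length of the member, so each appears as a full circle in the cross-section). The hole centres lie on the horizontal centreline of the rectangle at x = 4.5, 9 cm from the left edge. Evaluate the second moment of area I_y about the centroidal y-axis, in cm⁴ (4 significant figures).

Break the section into simple shapes (no overlaps), measuring from the bottom-left corner of the bounding box.
Plate: 13.5 × 2, A = 27 cm², x = 6.75 cm, Ī = 410.063 cm⁴.
Hole 1 (subtracted): ⌀0.8, A = 0.502655 cm², x = 4.5 cm, Ī = 0.0201062 cm⁴.
Hole 2 (subtracted): ⌀0.8, A = 0.502655 cm², x = 9 cm, Ī = 0.0201062 cm⁴.
By symmetry the centroid is at mid-width, x̄ = 6.75 cm.
Transfer each piece to the centroidal y-axis using Ī + A·d² with d = x − 6.75:
  plate: d = 0 cm → contributes +410.063 cm⁴
  hole 1: d = -2.25 cm → contributes −2.5648 cm⁴
  hole 2: d = 2.25 cm → contributes −2.5648 cm⁴
Total I = 404.933 cm⁴.

I_y ≈ 404.9 cm⁴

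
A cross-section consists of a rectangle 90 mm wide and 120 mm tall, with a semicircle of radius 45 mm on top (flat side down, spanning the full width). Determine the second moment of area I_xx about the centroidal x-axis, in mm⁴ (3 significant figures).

Break the section into simple shapes (no overlaps), measuring from the bottom-left corner of the bounding box.
Rectangular body: 90 × 120, A = 10 800 mm², y = 60 mm, Ī = 12 960 000 mm⁴.
Semicircular cap: semicircle r = 45, A = 3180.9 mm², y = 139.1 mm, Ī = 450 072 mm⁴.
Centroid: ȳ = ΣA·y / ΣA = 77.996 mm.
Transfer each piece to the centroidal x-axis using Ī + A·d² with d = y − 77.996:
  rectangular body: d = -17.996 mm → contributes +16 457 705 mm⁴
  semicircular cap: d = 61.102 mm → contributes +12 325 848 mm⁴
Total I = 28 783 553 mm⁴.

I_xx ≈ 2.88 × 10⁷ mm⁴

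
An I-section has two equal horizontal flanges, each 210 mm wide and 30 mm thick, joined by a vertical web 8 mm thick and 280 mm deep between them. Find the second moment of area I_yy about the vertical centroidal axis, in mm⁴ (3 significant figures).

I_yy ≈ 4.63 × 10⁷ mm⁴

Break the section into simple shapes (no overlaps), measuring from the bottom-left corner of the bounding box.
Bottom flange: 210 × 30, A = 6 300 mm², x = 105 mm, Ī = 23 152 500 mm⁴.
Web: 8 × 280, A = 2 240 mm², x = 105 mm, Ī = 11 947 mm⁴.
Top flange: 210 × 30, A = 6 300 mm², x = 105 mm, Ī = 23 152 500 mm⁴.
By symmetry the centroid is at mid-width, x̄ = 105 mm.
All pieces are centred on the vertical centroidal axis, so I = ΣĪ = 46 316 947 mm⁴.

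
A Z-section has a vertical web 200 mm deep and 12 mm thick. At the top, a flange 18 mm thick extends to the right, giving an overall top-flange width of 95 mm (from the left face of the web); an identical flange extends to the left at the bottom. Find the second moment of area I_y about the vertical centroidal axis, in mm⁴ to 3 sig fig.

Break the section into simple shapes (no overlaps), measuring from the bottom-left corner of the bounding box.
Web: 12 × 200, A = 2 400 mm², x = 89 mm, Ī = 28 800 mm⁴.
Top flange (beyond web): 83 × 18, A = 1 494 mm², x = 136.5 mm, Ī = 857 681 mm⁴.
Bottom flange (beyond web): 83 × 18, A = 1 494 mm², x = 41.5 mm, Ī = 857 681 mm⁴.
Centroid: x̄ = ΣA·x / ΣA = 89 mm.
Transfer each piece to the vertical centroidal axis using Ī + A·d² with d = x − 89:
  web: d = 0 mm → contributes +28 800 mm⁴
  top flange (beyond web): d = 47.5 mm → contributes +4 228 518 mm⁴
  bottom flange (beyond web): d = -47.5 mm → contributes +4 228 518 mm⁴
Total I = 8 485 836 mm⁴.

I_y ≈ 8.49 × 10⁶ mm⁴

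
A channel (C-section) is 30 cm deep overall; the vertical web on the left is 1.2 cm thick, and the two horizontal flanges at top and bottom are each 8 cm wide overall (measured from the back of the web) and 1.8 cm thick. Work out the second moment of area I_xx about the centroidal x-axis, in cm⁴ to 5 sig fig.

I_xx ≈ 7573.5 cm⁴

Decompose the section into non-overlapping parts with the origin at the bottom-left of its bounding rectangle.
Web: 1.2 × 30, A = 36 cm², y = 15 cm, Ī = 2 700 cm⁴.
Top flange (beyond web): 6.8 × 1.8, A = 12.24 cm², y = 29.1 cm, Ī = 3.3048 cm⁴.
Bottom flange (beyond web): 6.8 × 1.8, A = 12.24 cm², y = 0.9 cm, Ī = 3.3048 cm⁴.
By symmetry the centroid is at mid-height, ȳ = 15 cm.
Transfer each piece to the centroidal x-axis using Ī + A·d² with d = y − 15:
  web: d = 0 cm → contributes +2 700 cm⁴
  top flange (beyond web): d = 14.1 cm → contributes +2436.739 cm⁴
  bottom flange (beyond web): d = -14.1 cm → contributes +2436.739 cm⁴
Total I = 7573.478 cm⁴.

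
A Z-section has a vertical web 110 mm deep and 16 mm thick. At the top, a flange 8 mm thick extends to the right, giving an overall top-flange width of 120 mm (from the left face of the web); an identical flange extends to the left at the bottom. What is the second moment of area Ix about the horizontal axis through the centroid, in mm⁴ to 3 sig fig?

Break the section into simple shapes (no overlaps), measuring from the bottom-left corner of the bounding box.
Web: 16 × 110, A = 1 760 mm², y = 55 mm, Ī = 1 774 667 mm⁴.
Top flange (beyond web): 104 × 8, A = 832 mm², y = 106 mm, Ī = 4437.3 mm⁴.
Bottom flange (beyond web): 104 × 8, A = 832 mm², y = 4 mm, Ī = 4437.3 mm⁴.
Centroid: ȳ = ΣA·y / ΣA = 55 mm.
Transfer each piece to the horizontal axis through the centroid using Ī + A·d² with d = y − 55:
  web: d = 0 mm → contributes +1 774 667 mm⁴
  top flange (beyond web): d = 51 mm → contributes +2 168 469 mm⁴
  bottom flange (beyond web): d = -51 mm → contributes +2 168 469 mm⁴
Total I = 6 111 605 mm⁴.

Ix ≈ 6.11 × 10⁶ mm⁴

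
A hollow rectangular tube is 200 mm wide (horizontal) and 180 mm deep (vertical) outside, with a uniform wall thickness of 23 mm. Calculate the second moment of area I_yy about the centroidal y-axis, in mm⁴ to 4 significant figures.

I_yy ≈ 7.922 × 10⁷ mm⁴

Treat the section as a set of non-overlapping primitives; coordinates are from the bounding-box lower-left.
Outer rectangle: 200 × 180, A = 36 000 mm², x = 100 mm, Ī = 120 000 000 mm⁴.
Inner void (subtracted): 154 × 134, A = 20 636 mm², x = 100 mm, Ī = 40 783 615 mm⁴.
By symmetry the centroid is at mid-width, x̄ = 100 mm.
All pieces are centred on the centroidal y-axis, so I = ΣĪ (holes subtracted) = 79 216 385 mm⁴.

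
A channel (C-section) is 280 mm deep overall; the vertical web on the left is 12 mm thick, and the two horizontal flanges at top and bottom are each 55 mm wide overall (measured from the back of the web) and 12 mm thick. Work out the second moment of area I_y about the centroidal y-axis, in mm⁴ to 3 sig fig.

Split into non-overlapping primitives; take the origin at the lower-left of the bounding box.
Web: 12 × 280, A = 3 360 mm², x = 6 mm, Ī = 40 320 mm⁴.
Top flange (beyond web): 43 × 12, A = 516 mm², x = 33.5 mm, Ī = 79 507 mm⁴.
Bottom flange (beyond web): 43 × 12, A = 516 mm², x = 33.5 mm, Ī = 79 507 mm⁴.
Centroid: x̄ = ΣA·x / ΣA = 12.462 mm.
Transfer each piece to the centroidal y-axis using Ī + A·d² with d = x − 12.462:
  web: d = -6.4617 mm → contributes +180 614 mm⁴
  top flange (beyond web): d = 21.038 mm → contributes +307 893 mm⁴
  bottom flange (beyond web): d = 21.038 mm → contributes +307 893 mm⁴
Total I = 796 400 mm⁴.

I_y ≈ 7.96 × 10⁵ mm⁴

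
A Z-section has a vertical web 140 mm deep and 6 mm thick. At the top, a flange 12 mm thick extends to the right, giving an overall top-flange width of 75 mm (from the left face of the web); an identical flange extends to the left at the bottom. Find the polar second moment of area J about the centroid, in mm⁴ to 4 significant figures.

J ≈ 1.116 × 10⁷ mm⁴

Treat the section as a set of non-overlapping primitives; coordinates are from the bounding-box lower-left.
Web: 6 × 140, A = 840 mm², y = 70 mm, Ī = 1 372 000 mm⁴.
Top flange (beyond web): 69 × 12, A = 828 mm², y = 134 mm, Ī = 9 936 mm⁴.
Bottom flange (beyond web): 69 × 12, A = 828 mm², y = 6 mm, Ī = 9 936 mm⁴.
Centroid: ȳ = ΣA·y / ΣA = 70 mm.
Transfer each piece to the centroidal x-axis using Ī + A·d² with d = y − 70:
  web: d = 0 mm → contributes +1 372 000 mm⁴
  top flange (beyond web): d = 64 mm → contributes +3 401 424 mm⁴
  bottom flange (beyond web): d = -64 mm → contributes +3 401 424 mm⁴
Total I = 8 174 848 mm⁴.
For the y-axis: x̄ = 72 mm.
Repeating about the centroidal y-axis gives I_y = 2 988 288 mm⁴.
Polar second moment: J = I_x + I_y = 11 163 136 mm⁴.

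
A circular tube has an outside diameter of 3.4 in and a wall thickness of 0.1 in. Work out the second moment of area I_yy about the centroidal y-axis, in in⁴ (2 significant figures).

Decompose the section into non-overlapping parts with the origin at the bottom-left of its bounding rectangle.
Outer circle: ⌀3.4, A = 9.079 in², x = 1.7 in, Ī = 6.56 in⁴.
Bore (subtracted): ⌀3.2, A = 8.042 in², x = 1.7 in, Ī = 5.147 in⁴.
By symmetry the centroid is at mid-width, x̄ = 1.7 in.
All pieces are centred on the centroidal y-axis, so I = ΣĪ (holes subtracted) = 1.413 in⁴.

I_yy ≈ 1.4 in⁴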